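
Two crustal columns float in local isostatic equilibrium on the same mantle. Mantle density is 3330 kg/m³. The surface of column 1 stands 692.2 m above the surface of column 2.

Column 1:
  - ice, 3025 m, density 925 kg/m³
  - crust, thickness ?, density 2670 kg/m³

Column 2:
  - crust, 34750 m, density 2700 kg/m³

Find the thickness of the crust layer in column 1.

Take the compensation level at the base of the deeper column (depth z_c below the surface of column 1) and equate Σ ρ_i t_i down to z_c; mantle fills any gap and the z_c terms cancel.
Column 1: 3025×925 + x×2670 + (z_c − 3025 − x)×3330
Column 2: 692.2×0 + 34750×2700 + (z_c − 692.2 − 34750)×3330
The z_c×3330 term appears on both sides and cancels. Collect the known terms of each column as K = Σ(ρt)_known − 3330 × (depth of known layers): K_1 = 2798125 − 3330×3025 = −7275125; K_2 = 93825000 − 3330×(692.2 + 34750) = −24197526.
Balance: K_1 − x×(3330 − 2670) = K_2, so x = (K_1 − K_2)/(3330 − 2670) = 16922400/660 = 25600 m.

25600 m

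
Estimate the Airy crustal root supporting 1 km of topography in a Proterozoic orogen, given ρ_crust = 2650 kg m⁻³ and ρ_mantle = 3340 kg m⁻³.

3.84 km

Equating mass per unit area of the two columns: the weight of the topography is balanced by the buoyancy of the root, ρ_c h = (ρ_m − ρ_c) r.
r = h · ρ_c / (ρ_m − ρ_c) = 1 km × 2650 / (3340 − 2650) = 3.84 km.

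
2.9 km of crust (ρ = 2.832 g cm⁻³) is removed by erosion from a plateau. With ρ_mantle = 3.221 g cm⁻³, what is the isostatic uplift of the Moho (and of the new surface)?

2.55 km

Unloading: uplift u = e ρ_c/ρ_m = 2.9 km × 2.832/3.221 = 2.55 km.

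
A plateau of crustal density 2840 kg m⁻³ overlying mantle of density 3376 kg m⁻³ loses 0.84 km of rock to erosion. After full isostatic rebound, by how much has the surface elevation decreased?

Rebound u = e ρ_c/ρ_m = 0.84 km × 2840/3376 = 0.7066 km.
Net surface drop = e − u = 0.84 km − 0.7066 km = e (ρ_m − ρ_c)/ρ_m = 0.133 km.

0.133 km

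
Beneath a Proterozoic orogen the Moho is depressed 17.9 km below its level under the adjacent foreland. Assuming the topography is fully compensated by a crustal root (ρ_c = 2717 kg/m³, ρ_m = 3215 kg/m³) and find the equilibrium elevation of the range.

3.28 km

Isostatic balance requires: ρ_c h = (ρ_m − ρ_c) r.
h = r (ρ_m − ρ_c) / ρ_c = 17.9 km × (3215 − 2717) / 2717 = 3.28 km.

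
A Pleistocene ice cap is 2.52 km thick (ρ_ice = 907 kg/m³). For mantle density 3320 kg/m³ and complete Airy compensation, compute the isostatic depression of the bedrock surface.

0.688 km

For local isostatic compensation: the ice load ρ_ice t is balanced by mantle displaced below, ρ_m s.
s = t ρ_ice / ρ_m = 2.52 km × 907/3320 = 0.688 km.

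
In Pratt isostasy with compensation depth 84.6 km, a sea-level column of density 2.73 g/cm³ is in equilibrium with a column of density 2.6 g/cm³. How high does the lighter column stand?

4.23 km

ρ_ref D = ρ (D + h) → h = D (ρ_ref − ρ)/ρ.
h = 84.6 km × (2.73 − 2.6)/2.6 = 4.23 km.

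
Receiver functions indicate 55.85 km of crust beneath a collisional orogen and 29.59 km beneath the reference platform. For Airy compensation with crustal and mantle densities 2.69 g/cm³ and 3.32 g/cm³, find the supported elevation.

4.98 km

Excess crust Δ = 55.85 km − 29.59 km = 26.26 km, split between elevation h and root r with h + r = Δ.
Airy balance ρ_c h = (ρ_m − ρ_c) r gives r = h ρ_c/(ρ_m − ρ_c), so h (1 + ρ_c/(ρ_m − ρ_c)) = Δ, i.e. h = Δ (ρ_m − ρ_c)/ρ_m.
h = 26.26 km × 0.63/3.32 = 4.98 km.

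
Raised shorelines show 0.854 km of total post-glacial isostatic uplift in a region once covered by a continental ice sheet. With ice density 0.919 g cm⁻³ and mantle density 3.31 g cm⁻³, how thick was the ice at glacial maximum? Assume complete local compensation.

u = t ρ_ice/ρ_m → t = u ρ_m/ρ_ice = 0.854 km × 3.31/0.919 = 3.08 km.

3.08 km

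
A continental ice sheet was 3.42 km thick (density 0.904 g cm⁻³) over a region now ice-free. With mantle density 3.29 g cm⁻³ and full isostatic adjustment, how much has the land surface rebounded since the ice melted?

Removing the load lets mantle flow back in; uplift u satisfies ρ_ice t = ρ_m u.
u = t ρ_ice/ρ_m = 3.42 km × 0.904/3.29 = 0.94 km.

0.94 km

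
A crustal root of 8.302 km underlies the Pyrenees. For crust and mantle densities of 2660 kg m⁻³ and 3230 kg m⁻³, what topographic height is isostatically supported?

By Archimedes' principle applied to the lithosphere: ρ_c h = (ρ_m − ρ_c) r.
h = r (ρ_m − ρ_c) / ρ_c = 8.302 km × (3230 − 2660) / 2660 = 1.78 km.

1.78 km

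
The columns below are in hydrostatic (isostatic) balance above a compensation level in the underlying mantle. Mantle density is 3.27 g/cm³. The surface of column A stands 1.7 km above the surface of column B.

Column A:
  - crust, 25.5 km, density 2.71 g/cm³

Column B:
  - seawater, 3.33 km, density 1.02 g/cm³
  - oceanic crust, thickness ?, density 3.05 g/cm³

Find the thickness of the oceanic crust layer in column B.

5.58 km

Take the compensation level at the base of the deeper column (depth z_c below the surface of column A) and equate Σ ρ_i t_i down to z_c; mantle fills any gap and the z_c terms cancel.
Column A: 25.5×2.71 + (z_c − 25.5)×3.27
Column B: 1.7×0 + 3.33×1.02 + x×3.05 + (z_c − 1.7 − 3.33 − x)×3.27
The z_c×3.27 term appears on both sides and cancels. Collect the known terms of each column as K = Σ(ρt)_known − 3.27 × (depth of known layers): K_A = 69.105 − 3.27×25.5 = −14.28; K_B = 3.3966 − 3.27×(1.7 + 3.33) = −13.0515.
Balance: K_A = K_B − x×(3.27 − 3.05), so x = (K_B − K_A)/(3.27 − 3.05) = 1.2285/0.22 = 5.58 km.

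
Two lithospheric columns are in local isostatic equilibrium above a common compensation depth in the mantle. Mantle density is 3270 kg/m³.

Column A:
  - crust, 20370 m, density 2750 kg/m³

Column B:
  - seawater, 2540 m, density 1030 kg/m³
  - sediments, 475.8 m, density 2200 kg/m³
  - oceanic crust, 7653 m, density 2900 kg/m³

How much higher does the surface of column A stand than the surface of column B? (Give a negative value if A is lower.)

For any compensation level in the mantle, the mantle terms cancel and isostasy reduces to e = (Σt_A − Σt_B) − (Σ(ρt)_A − Σ(ρt)_B) / ρ_m.
Σt_A = 20370 m; Σt_B = 10668.8 m; Σ(ρt)_A = 56017500; Σ(ρt)_B = 25856660 (in m·kg/m³).
e = (20370 − 10668.8) − (56017500 − 25856660) / 3270 = 478 m.

478 m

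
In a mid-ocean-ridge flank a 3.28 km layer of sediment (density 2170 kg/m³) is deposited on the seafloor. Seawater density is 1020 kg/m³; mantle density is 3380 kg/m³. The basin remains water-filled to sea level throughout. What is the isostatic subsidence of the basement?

1.6 km

Submarine loading: the sediment displaces seawater, and the subsidence is in turn flooded, so s (ρ_m − ρ_w) = t (ρ_sed − ρ_w).
s = 3.28 km × (2170 − 1020) / (3380 − 1020) = 1.6 km.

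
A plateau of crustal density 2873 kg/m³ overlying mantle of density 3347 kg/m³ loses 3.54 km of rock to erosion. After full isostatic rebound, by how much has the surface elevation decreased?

Rebound u = e ρ_c/ρ_m = 3.54 km × 2873/3347 = 3.039 km.
Net surface drop = e − u = 3.54 km − 3.039 km = e (ρ_m − ρ_c)/ρ_m = 0.501 km.

0.501 km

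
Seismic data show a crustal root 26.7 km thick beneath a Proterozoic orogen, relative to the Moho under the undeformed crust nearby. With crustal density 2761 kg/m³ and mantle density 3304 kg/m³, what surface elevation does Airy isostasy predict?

Isostatic balance requires: ρ_c h = (ρ_m − ρ_c) r.
h = r (ρ_m − ρ_c) / ρ_c = 26.7 km × (3304 − 2761) / 2761 = 5.25 km.

5.25 km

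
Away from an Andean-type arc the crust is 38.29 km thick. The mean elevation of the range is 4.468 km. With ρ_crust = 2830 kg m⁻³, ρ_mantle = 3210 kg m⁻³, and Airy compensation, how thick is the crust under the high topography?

76 km

Root depth r = h ρ_c / (ρ_m − ρ_c) = 4.468 km × 2830 / 380 = 33.27 km.
Total thickness = T + h + r = 38.29 km + 4.468 km + 33.27 km = 76 km.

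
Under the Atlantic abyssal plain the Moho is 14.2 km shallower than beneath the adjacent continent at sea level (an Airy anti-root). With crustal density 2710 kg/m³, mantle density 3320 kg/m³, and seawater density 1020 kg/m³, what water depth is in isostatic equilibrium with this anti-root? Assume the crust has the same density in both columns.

5.13 km

Replacing a thickness d of crust by seawater at the top must be balanced by replacing crust with mantle at the base: d (ρ_c − ρ_w) = a (ρ_m − ρ_c).
d = a (ρ_m − ρ_c)/(ρ_c − ρ_w) = 14.2 km × 610/1690 = 5.13 km.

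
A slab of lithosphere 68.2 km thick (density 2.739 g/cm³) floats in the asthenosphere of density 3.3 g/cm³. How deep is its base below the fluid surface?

Draft d = t ρ_obj/ρ_fluid = 68.2 km × 2.739/3.3 = 56.6 km.

56.6 km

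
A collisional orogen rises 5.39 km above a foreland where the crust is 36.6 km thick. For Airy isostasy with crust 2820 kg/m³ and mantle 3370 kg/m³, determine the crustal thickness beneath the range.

Root depth r = h ρ_c / (ρ_m − ρ_c) = 5.39 km × 2820 / 550 = 27.64 km.
Total thickness = T + h + r = 36.6 km + 5.39 km + 27.64 km = 69.6 km.

69.6 km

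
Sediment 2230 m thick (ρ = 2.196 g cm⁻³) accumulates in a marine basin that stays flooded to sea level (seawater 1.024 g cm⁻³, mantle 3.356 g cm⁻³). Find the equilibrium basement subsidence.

Submarine loading: the sediment displaces seawater, and the subsidence is in turn flooded, so s (ρ_m − ρ_w) = t (ρ_sed − ρ_w).
s = 2230 m × (2.196 − 1.024) / (3.356 − 1.024) = 1120 m.

1120 m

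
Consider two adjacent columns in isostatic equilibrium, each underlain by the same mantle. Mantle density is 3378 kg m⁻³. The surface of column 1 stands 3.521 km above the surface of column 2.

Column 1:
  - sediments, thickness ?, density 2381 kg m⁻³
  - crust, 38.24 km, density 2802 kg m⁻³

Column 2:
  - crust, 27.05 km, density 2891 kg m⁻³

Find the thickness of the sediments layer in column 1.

3.05 km

Take the compensation level at the base of the deeper column (depth z_c below the surface of column 1) and equate Σ ρ_i t_i down to z_c; mantle fills any gap and the z_c terms cancel.
Column 1: x×2381 + 38.24×2802 + (z_c − 38.24 − x)×3378
Column 2: 3.521×0 + 27.05×2891 + (z_c − 3.521 − 27.05)×3378
The z_c×3378 term appears on both sides and cancels. Collect the known terms of each column as K = Σ(ρt)_known − 3378 × (depth of known layers): K_1 = 107148.48 − 3378×38.24 = −22026.24; K_2 = 78201.55 − 3378×(3.521 + 27.05) = −25067.288.
Balance: K_1 − x×(3378 − 2381) = K_2, so x = (K_1 − K_2)/(3378 − 2381) = 3041.05/997 = 3.05 km.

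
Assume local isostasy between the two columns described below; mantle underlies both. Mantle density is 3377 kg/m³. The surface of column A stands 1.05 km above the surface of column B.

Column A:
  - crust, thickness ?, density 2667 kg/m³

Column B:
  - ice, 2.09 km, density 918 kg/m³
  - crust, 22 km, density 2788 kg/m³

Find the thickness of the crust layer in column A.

30.5 km

Take the compensation level at the base of the deeper column (depth z_c below the surface of column A) and equate Σ ρ_i t_i down to z_c; mantle fills any gap and the z_c terms cancel.
Column A: x×2667 + (z_c − 0 − x)×3377
Column B: 1.05×0 + 2.09×918 + 22×2788 + (z_c − 1.05 − 24.09)×3377
The z_c×3377 term appears on both sides and cancels. Collect the known terms of each column as K = Σ(ρt)_known − 3377 × (depth of known layers): K_A = 0 − 3377×0 = 0; K_B = 63254.62 − 3377×(1.05 + 24.09) = −21643.16.
Balance: K_A − x×(3377 − 2667) = K_B, so x = (K_A − K_B)/(3377 − 2667) = 21643.2/710 = 30.5 km.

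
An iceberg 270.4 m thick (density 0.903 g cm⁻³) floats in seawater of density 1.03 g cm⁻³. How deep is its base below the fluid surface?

Draft d = t ρ_obj/ρ_fluid = 270.4 m × 0.903/1.03 = 237 m.

237 m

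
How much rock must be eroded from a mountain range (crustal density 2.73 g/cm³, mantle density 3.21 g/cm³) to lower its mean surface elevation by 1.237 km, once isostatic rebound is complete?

Net drop Δ = e − u = e − e ρ_c/ρ_m = e (ρ_m − ρ_c)/ρ_m.
e = Δ ρ_m/(ρ_m − ρ_c) = 1.237 km × 3.21/0.48 = 8.27 km.

8.27 km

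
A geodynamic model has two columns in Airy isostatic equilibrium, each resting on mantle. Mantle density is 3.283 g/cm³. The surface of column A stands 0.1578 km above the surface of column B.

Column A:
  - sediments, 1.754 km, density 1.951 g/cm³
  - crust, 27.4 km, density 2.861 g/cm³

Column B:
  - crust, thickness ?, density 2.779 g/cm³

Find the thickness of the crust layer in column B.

Take the compensation level at the base of the deeper column (depth z_c below the surface of column A) and equate Σ ρ_i t_i down to z_c; mantle fills any gap and the z_c terms cancel.
Column A: 1.754×1.951 + 27.4×2.861 + (z_c − 29.154)×3.283
Column B: 0.1578×0 + x×2.779 + (z_c − 0.1578 − 0 − x)×3.283
The z_c×3.283 term appears on both sides and cancels. Collect the known terms of each column as K = Σ(ρt)_known − 3.283 × (depth of known layers): K_A = 81.813454 − 3.283×29.154 = −13.899128; K_B = 0 − 3.283×(0.1578 + 0) = −0.5180574.
Balance: K_A = K_B − x×(3.283 − 2.779), so x = (K_B − K_A)/(3.283 − 2.779) = 13.3811/0.504 = 26.5 km.

26.5 km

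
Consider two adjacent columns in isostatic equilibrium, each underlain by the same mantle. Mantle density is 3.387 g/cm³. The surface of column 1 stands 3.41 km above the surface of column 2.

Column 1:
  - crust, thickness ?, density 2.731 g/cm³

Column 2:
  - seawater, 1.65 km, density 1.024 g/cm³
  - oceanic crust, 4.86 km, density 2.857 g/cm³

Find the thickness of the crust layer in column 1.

27.5 km

Take the compensation level at the base of the deeper column (depth z_c below the surface of column 1) and equate Σ ρ_i t_i down to z_c; mantle fills any gap and the z_c terms cancel.
Column 1: x×2.731 + (z_c − 0 − x)×3.387
Column 2: 3.41×0 + 1.65×1.024 + 4.86×2.857 + (z_c − 3.41 − 6.51)×3.387
The z_c×3.387 term appears on both sides and cancels. Collect the known terms of each column as K = Σ(ρt)_known − 3.387 × (depth of known layers): K_1 = 0 − 3.387×0 = 0; K_2 = 15.57462 − 3.387×(3.41 + 6.51) = −18.02442.
Balance: K_1 − x×(3.387 − 2.731) = K_2, so x = (K_1 − K_2)/(3.387 − 2.731) = 18.0244/0.656 = 27.5 km.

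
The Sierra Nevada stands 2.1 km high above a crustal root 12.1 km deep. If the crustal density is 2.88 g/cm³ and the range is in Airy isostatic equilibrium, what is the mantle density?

3.38 g/cm³

Airy balance: ρ_c h = (ρ_m − ρ_c) r → ρ_m = ρ_c (1 + h/r).
ρ_m = 2.88 × (1 + 2.1 km/12.1 km) = 3.38 g/cm³.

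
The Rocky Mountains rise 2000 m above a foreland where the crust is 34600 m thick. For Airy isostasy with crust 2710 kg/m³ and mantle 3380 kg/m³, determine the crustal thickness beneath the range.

44700 m

Root depth r = h ρ_c / (ρ_m − ρ_c) = 2000 m × 2710 / 670 = 8090 m.
Total thickness = T + h + r = 34600 m + 2000 m + 8090 m = 44700 m.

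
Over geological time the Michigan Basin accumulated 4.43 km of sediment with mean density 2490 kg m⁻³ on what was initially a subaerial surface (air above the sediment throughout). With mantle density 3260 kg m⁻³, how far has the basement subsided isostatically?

Subaerial load: s = t ρ_sed / ρ_m = 4.43 km × 2490/3260 = 3.38 km.

3.38 km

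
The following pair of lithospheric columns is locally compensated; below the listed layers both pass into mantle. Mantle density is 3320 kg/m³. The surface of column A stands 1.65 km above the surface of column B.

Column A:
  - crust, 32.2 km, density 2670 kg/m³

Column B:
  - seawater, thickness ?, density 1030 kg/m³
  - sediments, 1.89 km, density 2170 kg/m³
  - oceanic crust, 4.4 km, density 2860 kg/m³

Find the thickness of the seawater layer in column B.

4.91 km

Take the compensation level at the base of the deeper column (depth z_c below the surface of column A) and equate Σ ρ_i t_i down to z_c; mantle fills any gap and the z_c terms cancel.
Column A: 32.2×2670 + (z_c − 32.2)×3320
Column B: 1.65×0 + x×1030 + 1.89×2170 + 4.4×2860 + (z_c − 1.65 − 6.29 − x)×3320
The z_c×3320 term appears on both sides and cancels. Collect the known terms of each column as K = Σ(ρt)_known − 3320 × (depth of known layers): K_A = 85974 − 3320×32.2 = −20930; K_B = 16685.3 − 3320×(1.65 + 6.29) = −9675.5.
Balance: K_A = K_B − x×(3320 − 1030), so x = (K_B − K_A)/(3320 − 1030) = 11254.5/2290 = 4.91 km.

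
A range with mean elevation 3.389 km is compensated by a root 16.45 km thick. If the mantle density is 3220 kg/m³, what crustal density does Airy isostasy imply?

2670 kg/m³

ρ_c h = (ρ_m − ρ_c) r → ρ_c (h + r) = ρ_m r → ρ_c = ρ_m r / (h + r).
ρ_c = 3220 × 16.45 km / (3.389 km + 16.45 km) = 2670 kg/m³.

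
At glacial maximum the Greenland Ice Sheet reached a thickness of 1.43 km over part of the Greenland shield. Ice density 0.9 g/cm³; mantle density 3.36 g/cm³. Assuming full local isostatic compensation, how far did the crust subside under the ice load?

0.383 km

In Airy isostatic equilibrium: the ice load ρ_ice t is balanced by mantle displaced below, ρ_m s.
s = t ρ_ice / ρ_m = 1.43 km × 0.9/3.36 = 0.383 km.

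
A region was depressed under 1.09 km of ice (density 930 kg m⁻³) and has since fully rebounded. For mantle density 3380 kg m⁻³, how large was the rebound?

0.3 km

Removing the load lets mantle flow back in; uplift u satisfies ρ_ice t = ρ_m u.
u = t ρ_ice/ρ_m = 1.09 km × 930/3380 = 0.3 km.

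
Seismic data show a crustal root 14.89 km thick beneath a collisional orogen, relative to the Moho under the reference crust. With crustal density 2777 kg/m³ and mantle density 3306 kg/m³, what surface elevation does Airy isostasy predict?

For local isostatic compensation: ρ_c h = (ρ_m − ρ_c) r.
h = r (ρ_m − ρ_c) / ρ_c = 14.89 km × (3306 − 2777) / 2777 = 2.84 km.

2.84 km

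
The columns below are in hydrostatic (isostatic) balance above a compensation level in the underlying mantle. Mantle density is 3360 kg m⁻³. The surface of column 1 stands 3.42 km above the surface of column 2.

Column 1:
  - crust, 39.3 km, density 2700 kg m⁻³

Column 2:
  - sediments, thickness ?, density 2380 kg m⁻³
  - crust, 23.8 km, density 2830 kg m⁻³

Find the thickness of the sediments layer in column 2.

1.87 km

Take the compensation level at the base of the deeper column (depth z_c below the surface of column 1) and equate Σ ρ_i t_i down to z_c; mantle fills any gap and the z_c terms cancel.
Column 1: 39.3×2700 + (z_c − 39.3)×3360
Column 2: 3.42×0 + x×2380 + 23.8×2830 + (z_c − 3.42 − 23.8 − x)×3360
The z_c×3360 term appears on both sides and cancels. Collect the known terms of each column as K = Σ(ρt)_known − 3360 × (depth of known layers): K_1 = 106110 − 3360×39.3 = −25938; K_2 = 67354 − 3360×(3.42 + 23.8) = −24105.2.
Balance: K_1 = K_2 − x×(3360 − 2380), so x = (K_2 − K_1)/(3360 − 2380) = 1832.8/980 = 1.87 km.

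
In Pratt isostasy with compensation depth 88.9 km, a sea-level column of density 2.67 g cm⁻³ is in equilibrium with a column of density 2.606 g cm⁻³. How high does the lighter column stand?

2.18 km

ρ_ref D = ρ (D + h) → h = D (ρ_ref − ρ)/ρ.
h = 88.9 km × (2.67 − 2.606)/2.606 = 2.18 km.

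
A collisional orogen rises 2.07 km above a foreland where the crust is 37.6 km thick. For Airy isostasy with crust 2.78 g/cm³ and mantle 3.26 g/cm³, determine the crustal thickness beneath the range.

51.7 km

Root depth r = h ρ_c / (ρ_m − ρ_c) = 2.07 km × 2.78 / 0.48 = 11.99 km.
Total thickness = T + h + r = 37.6 km + 2.07 km + 11.99 km = 51.7 km.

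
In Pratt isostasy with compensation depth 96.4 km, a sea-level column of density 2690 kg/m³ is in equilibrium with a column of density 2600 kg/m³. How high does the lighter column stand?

ρ_ref D = ρ (D + h) → h = D (ρ_ref − ρ)/ρ.
h = 96.4 km × (2690 − 2600)/2600 = 3.34 km.

3.34 km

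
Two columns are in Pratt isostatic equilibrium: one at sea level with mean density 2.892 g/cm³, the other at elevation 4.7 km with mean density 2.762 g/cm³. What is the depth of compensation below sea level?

99.9 km

ρ_ref D = ρ (D + h) → D (ρ_ref − ρ) = ρ h.
D = ρ h/(ρ_ref − ρ) = 2.762 × 4.7 km/(2.892 − 2.762) = 99.9 km.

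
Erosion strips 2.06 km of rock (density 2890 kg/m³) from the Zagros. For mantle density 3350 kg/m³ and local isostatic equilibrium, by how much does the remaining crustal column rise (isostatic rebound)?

1.78 km

Unloading: uplift u = e ρ_c/ρ_m = 2.06 km × 2890/3350 = 1.78 km.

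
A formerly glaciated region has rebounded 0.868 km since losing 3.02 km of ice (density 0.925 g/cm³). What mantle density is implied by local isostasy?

3.22 g/cm³

ρ_m = ρ_ice t / u = 0.925 × 3.02 km/0.868 km = 3.22 g/cm³.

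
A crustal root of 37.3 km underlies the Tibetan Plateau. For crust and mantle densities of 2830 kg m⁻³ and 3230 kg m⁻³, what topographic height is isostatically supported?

5.27 km

In Airy isostatic equilibrium: ρ_c h = (ρ_m − ρ_c) r.
h = r (ρ_m − ρ_c) / ρ_c = 37.3 km × (3230 − 2830) / 2830 = 5.27 km.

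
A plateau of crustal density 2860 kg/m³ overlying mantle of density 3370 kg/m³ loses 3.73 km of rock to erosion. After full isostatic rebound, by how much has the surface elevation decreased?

Rebound u = e ρ_c/ρ_m = 3.73 km × 2860/3370 = 3.166 km.
Net surface drop = e − u = 3.73 km − 3.166 km = e (ρ_m − ρ_c)/ρ_m = 0.564 km.

0.564 km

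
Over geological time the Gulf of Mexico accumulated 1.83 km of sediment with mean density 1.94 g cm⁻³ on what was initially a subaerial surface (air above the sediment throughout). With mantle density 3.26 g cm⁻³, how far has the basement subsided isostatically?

Subaerial load: s = t ρ_sed / ρ_m = 1.83 km × 1.94/3.26 = 1.09 km.

1.09 km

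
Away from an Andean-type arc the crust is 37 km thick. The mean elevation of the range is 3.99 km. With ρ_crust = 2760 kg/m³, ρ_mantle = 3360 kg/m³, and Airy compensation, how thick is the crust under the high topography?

59.3 km

Root depth r = h ρ_c / (ρ_m − ρ_c) = 3.99 km × 2760 / 600 = 18.35 km.
Total thickness = T + h + r = 37 km + 3.99 km + 18.35 km = 59.3 km.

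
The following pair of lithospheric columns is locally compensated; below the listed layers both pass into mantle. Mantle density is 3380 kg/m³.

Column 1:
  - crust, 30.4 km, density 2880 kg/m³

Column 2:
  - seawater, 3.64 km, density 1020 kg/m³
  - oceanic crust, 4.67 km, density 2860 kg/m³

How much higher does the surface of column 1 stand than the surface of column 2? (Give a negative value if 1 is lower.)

1.24 km

For any compensation level in the mantle, the mantle terms cancel and isostasy reduces to e = (Σt_1 − Σt_2) − (Σ(ρt)_1 − Σ(ρt)_2) / ρ_m.
Σt_1 = 30.4 km; Σt_2 = 8.31 km; Σ(ρt)_1 = 87552; Σ(ρt)_2 = 17069 (in km·kg/m³).
e = (30.4 − 8.31) − (87552 − 17069) / 3380 = 1.24 km.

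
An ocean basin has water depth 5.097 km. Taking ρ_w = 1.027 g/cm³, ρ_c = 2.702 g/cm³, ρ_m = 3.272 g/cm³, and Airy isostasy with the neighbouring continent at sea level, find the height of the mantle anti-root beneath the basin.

In Airy isostatic equilibrium: replacing crust with seawater at the top is compensated by replacing crust with mantle at the base: d (ρ_c − ρ_w) = a (ρ_m − ρ_c).
a = d (ρ_c − ρ_w)/(ρ_m − ρ_c) = 5.097 km × 1.675/0.57 = 15 km.

15 km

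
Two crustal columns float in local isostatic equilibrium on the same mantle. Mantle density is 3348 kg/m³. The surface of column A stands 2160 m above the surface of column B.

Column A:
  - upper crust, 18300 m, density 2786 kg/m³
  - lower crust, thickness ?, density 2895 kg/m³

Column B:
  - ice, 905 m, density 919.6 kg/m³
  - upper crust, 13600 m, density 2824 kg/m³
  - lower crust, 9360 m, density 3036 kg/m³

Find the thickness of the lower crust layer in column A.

Take the compensation level at the base of the deeper column (depth z_c below the surface of column A) and equate Σ ρ_i t_i down to z_c; mantle fills any gap and the z_c terms cancel.
Column A: 18300×2786 + x×2895 + (z_c − 18300 − x)×3348
Column B: 2160×0 + 905×919.6 + 13600×2824 + 9360×3036 + (z_c − 2160 − 23865)×3348
The z_c×3348 term appears on both sides and cancels. Collect the known terms of each column as K = Σ(ρt)_known − 3348 × (depth of known layers): K_A = 50983800 − 3348×18300 = −10284600; K_B = 67655598 − 3348×(2160 + 23865) = −19476102.
Balance: K_A − x×(3348 − 2895) = K_B, so x = (K_A − K_B)/(3348 − 2895) = 9191500/453 = 20300 m.

20300 m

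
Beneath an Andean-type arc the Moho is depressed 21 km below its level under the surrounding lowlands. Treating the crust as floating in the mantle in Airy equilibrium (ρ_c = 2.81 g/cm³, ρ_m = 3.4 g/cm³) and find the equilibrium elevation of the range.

In Airy isostatic equilibrium: ρ_c h = (ρ_m − ρ_c) r.
h = r (ρ_m − ρ_c) / ρ_c = 21 km × (3.4 − 2.81) / 2.81 = 4.41 km.

4.41 km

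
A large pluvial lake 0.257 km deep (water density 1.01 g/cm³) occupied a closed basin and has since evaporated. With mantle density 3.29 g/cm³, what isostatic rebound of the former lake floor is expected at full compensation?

u = d ρ_w/ρ_m = 0.257 km × 1.01/3.29 = 0.0789 km.

0.0789 km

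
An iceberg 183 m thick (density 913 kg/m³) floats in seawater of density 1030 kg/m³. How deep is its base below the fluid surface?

162 m

Draft d = t ρ_obj/ρ_fluid = 183 m × 913/1030 = 162 m.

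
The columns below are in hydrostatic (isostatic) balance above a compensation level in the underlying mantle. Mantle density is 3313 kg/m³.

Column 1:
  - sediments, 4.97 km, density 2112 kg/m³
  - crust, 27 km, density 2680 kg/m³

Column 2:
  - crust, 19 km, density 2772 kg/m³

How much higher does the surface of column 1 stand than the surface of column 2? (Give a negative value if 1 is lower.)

For any compensation level in the mantle, the mantle terms cancel and isostasy reduces to e = (Σt_1 − Σt_2) − (Σ(ρt)_1 − Σ(ρt)_2) / ρ_m.
Σt_1 = 31.97 km; Σt_2 = 19 km; Σ(ρt)_1 = 82856.64; Σ(ρt)_2 = 52668 (in km·kg/m³).
e = (31.97 − 19) − (82856.64 − 52668) / 3313 = 3.86 km.

3.86 km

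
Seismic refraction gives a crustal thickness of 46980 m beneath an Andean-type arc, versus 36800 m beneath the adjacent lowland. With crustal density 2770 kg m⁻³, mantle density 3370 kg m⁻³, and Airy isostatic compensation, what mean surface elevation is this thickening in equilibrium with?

Excess crust Δ = 46980 m − 36800 m = 10180 m, split between elevation h and root r with h + r = Δ.
Airy balance ρ_c h = (ρ_m − ρ_c) r gives r = h ρ_c/(ρ_m − ρ_c), so h (1 + ρ_c/(ρ_m − ρ_c)) = Δ, i.e. h = Δ (ρ_m − ρ_c)/ρ_m.
h = 10180 m × 600/3370 = 1810 m.

1810 m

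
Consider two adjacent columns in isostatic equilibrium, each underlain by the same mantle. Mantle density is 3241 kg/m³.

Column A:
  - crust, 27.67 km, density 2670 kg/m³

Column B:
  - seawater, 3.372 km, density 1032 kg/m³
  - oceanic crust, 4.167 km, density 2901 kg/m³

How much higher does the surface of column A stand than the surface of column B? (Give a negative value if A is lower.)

2.14 km

For any compensation level in the mantle, the mantle terms cancel and isostasy reduces to e = (Σt_A − Σt_B) − (Σ(ρt)_A − Σ(ρt)_B) / ρ_m.
Σt_A = 27.67 km; Σt_B = 7.539 km; Σ(ρt)_A = 73878.9; Σ(ρt)_B = 15568.371 (in km·kg/m³).
e = (27.67 − 7.539) − (73878.9 − 15568.371) / 3241 = 2.14 km.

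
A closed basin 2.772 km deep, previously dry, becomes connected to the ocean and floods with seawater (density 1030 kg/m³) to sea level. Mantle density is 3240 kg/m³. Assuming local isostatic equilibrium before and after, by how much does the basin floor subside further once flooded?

1.29 km

After flooding the water column is d + s deep. Its weight must equal the weight of mantle displaced by the extra subsidence s: (d + s) ρ_w = s ρ_m.
s = d ρ_w / (ρ_m − ρ_w) = 2.772 km × 1030/(3240 − 1030) = 1.29 km.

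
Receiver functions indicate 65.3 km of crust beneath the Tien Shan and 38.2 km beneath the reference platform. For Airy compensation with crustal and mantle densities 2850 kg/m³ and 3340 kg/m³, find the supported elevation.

3.98 km

Excess crust Δ = 65.3 km − 38.2 km = 27.1 km, split between elevation h and root r with h + r = Δ.
Airy balance ρ_c h = (ρ_m − ρ_c) r gives r = h ρ_c/(ρ_m − ρ_c), so h (1 + ρ_c/(ρ_m − ρ_c)) = Δ, i.e. h = Δ (ρ_m − ρ_c)/ρ_m.
h = 27.1 km × 490/3340 = 3.98 km.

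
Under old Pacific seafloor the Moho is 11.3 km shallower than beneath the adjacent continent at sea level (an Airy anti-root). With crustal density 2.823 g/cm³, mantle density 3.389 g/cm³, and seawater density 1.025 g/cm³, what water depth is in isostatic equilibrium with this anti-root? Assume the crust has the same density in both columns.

Replacing a thickness d of crust by seawater at the top must be balanced by replacing crust with mantle at the base: d (ρ_c − ρ_w) = a (ρ_m − ρ_c).
d = a (ρ_m − ρ_c)/(ρ_c − ρ_w) = 11.3 km × 0.566/1.798 = 3.56 km.

3.56 km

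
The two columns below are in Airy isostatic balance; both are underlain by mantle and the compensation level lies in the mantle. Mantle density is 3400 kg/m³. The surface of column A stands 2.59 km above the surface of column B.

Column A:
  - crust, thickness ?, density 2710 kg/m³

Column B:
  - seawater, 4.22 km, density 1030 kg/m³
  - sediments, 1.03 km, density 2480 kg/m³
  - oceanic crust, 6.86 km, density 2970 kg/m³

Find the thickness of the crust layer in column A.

32.9 km

Take the compensation level at the base of the deeper column (depth z_c below the surface of column A) and equate Σ ρ_i t_i down to z_c; mantle fills any gap and the z_c terms cancel.
Column A: x×2710 + (z_c − 0 − x)×3400
Column B: 2.59×0 + 4.22×1030 + 1.03×2480 + 6.86×2970 + (z_c − 2.59 − 12.11)×3400
The z_c×3400 term appears on both sides and cancels. Collect the known terms of each column as K = Σ(ρt)_known − 3400 × (depth of known layers): K_A = 0 − 3400×0 = 0; K_B = 27275.2 − 3400×(2.59 + 12.11) = −22704.8.
Balance: K_A − x×(3400 − 2710) = K_B, so x = (K_A − K_B)/(3400 − 2710) = 22704.8/690 = 32.9 km.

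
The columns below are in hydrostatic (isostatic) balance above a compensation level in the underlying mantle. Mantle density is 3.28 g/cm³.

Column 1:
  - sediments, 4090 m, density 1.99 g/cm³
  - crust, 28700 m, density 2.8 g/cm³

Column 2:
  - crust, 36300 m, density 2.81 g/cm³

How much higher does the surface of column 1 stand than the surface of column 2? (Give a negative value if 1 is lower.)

607 m

For any compensation level in the mantle, the mantle terms cancel and isostasy reduces to e = (Σt_1 − Σt_2) − (Σ(ρt)_1 − Σ(ρt)_2) / ρ_m.
Σt_1 = 32790 m; Σt_2 = 36300 m; Σ(ρt)_1 = 88499.1; Σ(ρt)_2 = 102003 (in m·g/cm³).
e = (32790 − 36300) − (88499.1 − 102003) / 3.28 = 607 m.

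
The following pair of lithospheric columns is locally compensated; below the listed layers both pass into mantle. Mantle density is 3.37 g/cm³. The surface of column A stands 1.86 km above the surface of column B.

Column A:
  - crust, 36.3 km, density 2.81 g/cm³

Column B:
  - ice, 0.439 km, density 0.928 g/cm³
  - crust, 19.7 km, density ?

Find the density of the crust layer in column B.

Take the compensation level at the base of the deeper column (depth z_c below the surface of column A) and equate Σ ρ_i t_i down to z_c; mantle fills any gap and the z_c terms cancel.
Column A: 36.3×2.81 + (z_c − 36.3)×3.37
Column B: 1.86×0 + 0.439×0.928 + 19.7×ρ + (z_c − 1.86 − 20.139)×3.37
The z_c×3.37 term appears on both sides and cancels. Collect the known terms of each column as K = Σ(ρt)_known − 3.37 × (depth of known layers): K_A = 102.003 − 3.37×36.3 = −20.328; K_B = 0.407392 − 3.37×(1.86 + 20.139) = −73.729238.
Balance: K_A = K_B + 19.7×ρ, so ρ = (K_A − K_B)/19.7 = 53.4012/19.7 = 2.71 g/cm³.

2.71 g/cm³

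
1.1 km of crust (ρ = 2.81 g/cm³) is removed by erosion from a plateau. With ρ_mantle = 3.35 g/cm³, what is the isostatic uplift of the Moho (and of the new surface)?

0.923 km

Unloading: uplift u = e ρ_c/ρ_m = 1.1 km × 2.81/3.35 = 0.923 km.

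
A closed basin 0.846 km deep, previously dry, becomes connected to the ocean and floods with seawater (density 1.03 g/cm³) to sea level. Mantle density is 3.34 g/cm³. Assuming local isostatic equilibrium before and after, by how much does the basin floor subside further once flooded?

0.377 km

After flooding the water column is d + s deep. Its weight must equal the weight of mantle displaced by the extra subsidence s: (d + s) ρ_w = s ρ_m.
s = d ρ_w / (ρ_m − ρ_w) = 0.846 km × 1.03/(3.34 − 1.03) = 0.377 km.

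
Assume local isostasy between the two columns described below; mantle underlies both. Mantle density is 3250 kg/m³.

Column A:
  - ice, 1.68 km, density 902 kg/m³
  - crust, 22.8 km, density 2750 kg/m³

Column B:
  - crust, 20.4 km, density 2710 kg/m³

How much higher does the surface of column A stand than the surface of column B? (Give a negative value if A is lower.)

For any compensation level in the mantle, the mantle terms cancel and isostasy reduces to e = (Σt_A − Σt_B) − (Σ(ρt)_A − Σ(ρt)_B) / ρ_m.
Σt_A = 24.48 km; Σt_B = 20.4 km; Σ(ρt)_A = 64215.36; Σ(ρt)_B = 55284 (in km·kg/m³).
e = (24.48 − 20.4) − (64215.36 − 55284) / 3250 = 1.33 km.

1.33 km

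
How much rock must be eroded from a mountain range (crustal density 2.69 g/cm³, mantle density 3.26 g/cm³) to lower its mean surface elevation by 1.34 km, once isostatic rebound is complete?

7.66 km

Net drop Δ = e − u = e − e ρ_c/ρ_m = e (ρ_m − ρ_c)/ρ_m.
e = Δ ρ_m/(ρ_m − ρ_c) = 1.34 km × 3.26/0.57 = 7.66 km.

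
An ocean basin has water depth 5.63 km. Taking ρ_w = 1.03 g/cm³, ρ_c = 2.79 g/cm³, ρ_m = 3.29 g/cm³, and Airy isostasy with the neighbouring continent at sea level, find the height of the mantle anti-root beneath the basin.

For local isostatic compensation: replacing crust with seawater at the top is compensated by replacing crust with mantle at the base: d (ρ_c − ρ_w) = a (ρ_m − ρ_c).
a = d (ρ_c − ρ_w)/(ρ_m − ρ_c) = 5.63 km × 1.76/0.5 = 19.8 km.

19.8 km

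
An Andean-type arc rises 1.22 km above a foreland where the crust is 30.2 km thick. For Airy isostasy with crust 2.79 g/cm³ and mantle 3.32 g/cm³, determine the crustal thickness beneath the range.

37.8 km

Root depth r = h ρ_c / (ρ_m − ρ_c) = 1.22 km × 2.79 / 0.53 = 6.422 km.
Total thickness = T + h + r = 30.2 km + 1.22 km + 6.422 km = 37.8 km.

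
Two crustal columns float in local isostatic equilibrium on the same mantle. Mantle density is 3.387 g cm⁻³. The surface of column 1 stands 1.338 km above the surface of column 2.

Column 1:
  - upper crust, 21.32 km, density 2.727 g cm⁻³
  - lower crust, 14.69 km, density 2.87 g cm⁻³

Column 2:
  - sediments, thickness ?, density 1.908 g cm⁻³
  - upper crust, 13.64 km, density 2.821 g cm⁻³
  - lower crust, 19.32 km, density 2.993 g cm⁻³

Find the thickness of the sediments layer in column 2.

Take the compensation level at the base of the deeper column (depth z_c below the surface of column 1) and equate Σ ρ_i t_i down to z_c; mantle fills any gap and the z_c terms cancel.
Column 1: 21.32×2.727 + 14.69×2.87 + (z_c − 36.01)×3.387
Column 2: 1.338×0 + x×1.908 + 13.64×2.821 + 19.32×2.993 + (z_c − 1.338 − 32.96 − x)×3.387
The z_c×3.387 term appears on both sides and cancels. Collect the known terms of each column as K = Σ(ρt)_known − 3.387 × (depth of known layers): K_1 = 100.29994 − 3.387×36.01 = −21.66593; K_2 = 96.3032 − 3.387×(1.338 + 32.96) = −19.864126.
Balance: K_1 = K_2 − x×(3.387 − 1.908), so x = (K_2 − K_1)/(3.387 − 1.908) = 1.8018/1.479 = 1.22 km.

1.22 km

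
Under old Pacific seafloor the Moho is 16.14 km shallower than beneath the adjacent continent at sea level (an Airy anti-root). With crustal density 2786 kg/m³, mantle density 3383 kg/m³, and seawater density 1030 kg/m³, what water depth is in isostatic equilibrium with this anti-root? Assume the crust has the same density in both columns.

5.49 km

Replacing a thickness d of crust by seawater at the top must be balanced by replacing crust with mantle at the base: d (ρ_c − ρ_w) = a (ρ_m − ρ_c).
d = a (ρ_m − ρ_c)/(ρ_c − ρ_w) = 16.14 km × 597/1756 = 5.49 km.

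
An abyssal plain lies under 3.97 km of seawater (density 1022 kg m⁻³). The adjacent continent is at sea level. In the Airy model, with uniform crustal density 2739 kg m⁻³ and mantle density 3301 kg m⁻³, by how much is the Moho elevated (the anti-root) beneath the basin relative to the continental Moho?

Isostatic balance requires: replacing crust with seawater at the top is compensated by replacing crust with mantle at the base: d (ρ_c − ρ_w) = a (ρ_m − ρ_c).
a = d (ρ_c − ρ_w)/(ρ_m − ρ_c) = 3.97 km × 1717/562 = 12.1 km.

12.1 km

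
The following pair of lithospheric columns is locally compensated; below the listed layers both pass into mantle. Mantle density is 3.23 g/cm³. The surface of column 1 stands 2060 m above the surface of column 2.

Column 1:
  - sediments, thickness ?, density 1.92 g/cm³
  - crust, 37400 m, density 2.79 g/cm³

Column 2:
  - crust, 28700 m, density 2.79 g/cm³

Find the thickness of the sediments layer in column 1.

Take the compensation level at the base of the deeper column (depth z_c below the surface of column 1) and equate Σ ρ_i t_i down to z_c; mantle fills any gap and the z_c terms cancel.
Column 1: x×1.92 + 37400×2.79 + (z_c − 37400 − x)×3.23
Column 2: 2060×0 + 28700×2.79 + (z_c − 2060 − 28700)×3.23
The z_c×3.23 term appears on both sides and cancels. Collect the known terms of each column as K = Σ(ρt)_known − 3.23 × (depth of known layers): K_1 = 104346 − 3.23×37400 = −16456; K_2 = 80073 − 3.23×(2060 + 28700) = −19281.8.
Balance: K_1 − x×(3.23 − 1.92) = K_2, so x = (K_1 − K_2)/(3.23 − 1.92) = 2825.8/1.31 = 2160 m.

2160 m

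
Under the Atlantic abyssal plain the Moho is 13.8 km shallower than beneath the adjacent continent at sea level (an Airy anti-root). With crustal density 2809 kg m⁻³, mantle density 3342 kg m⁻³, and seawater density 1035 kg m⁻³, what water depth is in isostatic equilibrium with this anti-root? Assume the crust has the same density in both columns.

Replacing a thickness d of crust by seawater at the top must be balanced by replacing crust with mantle at the base: d (ρ_c − ρ_w) = a (ρ_m − ρ_c).
d = a (ρ_m − ρ_c)/(ρ_c − ρ_w) = 13.8 km × 533/1774 = 4.15 km.

4.15 km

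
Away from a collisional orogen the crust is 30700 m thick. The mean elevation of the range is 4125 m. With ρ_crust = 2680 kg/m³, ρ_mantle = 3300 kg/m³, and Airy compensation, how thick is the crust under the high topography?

52700 m

Root depth r = h ρ_c / (ρ_m − ρ_c) = 4125 m × 2680 / 620 = 17830 m.
Total thickness = T + h + r = 30700 m + 4125 m + 17830 m = 52700 m.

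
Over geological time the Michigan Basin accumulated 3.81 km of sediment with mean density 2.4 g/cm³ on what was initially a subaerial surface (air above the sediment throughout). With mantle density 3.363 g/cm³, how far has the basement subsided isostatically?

Subaerial load: s = t ρ_sed / ρ_m = 3.81 km × 2.4/3.363 = 2.72 km.

2.72 km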